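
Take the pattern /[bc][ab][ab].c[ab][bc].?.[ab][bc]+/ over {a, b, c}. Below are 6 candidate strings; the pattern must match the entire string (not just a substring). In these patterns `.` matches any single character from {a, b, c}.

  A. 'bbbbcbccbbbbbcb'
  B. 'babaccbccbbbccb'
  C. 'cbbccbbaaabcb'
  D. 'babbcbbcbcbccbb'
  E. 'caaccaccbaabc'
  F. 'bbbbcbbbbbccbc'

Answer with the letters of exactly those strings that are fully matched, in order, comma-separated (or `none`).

A → match
B → no match
C → match
D → match
E → no match
F → match

A, C, D, F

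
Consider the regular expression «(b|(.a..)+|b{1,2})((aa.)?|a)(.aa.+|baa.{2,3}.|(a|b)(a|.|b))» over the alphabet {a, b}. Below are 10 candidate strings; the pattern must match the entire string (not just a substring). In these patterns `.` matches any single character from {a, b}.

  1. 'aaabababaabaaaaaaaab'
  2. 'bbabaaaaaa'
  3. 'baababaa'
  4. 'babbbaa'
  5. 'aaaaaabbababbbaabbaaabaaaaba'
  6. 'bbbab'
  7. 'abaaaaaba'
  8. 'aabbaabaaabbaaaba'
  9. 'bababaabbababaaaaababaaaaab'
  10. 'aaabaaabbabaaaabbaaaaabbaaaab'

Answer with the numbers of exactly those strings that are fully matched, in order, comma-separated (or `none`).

2, 8, 9, 10

1 → no match
2 → match
3 → no match
4 → no match
5 → no match
6 → no match
7 → no match
8 → match
9 → match
10 → match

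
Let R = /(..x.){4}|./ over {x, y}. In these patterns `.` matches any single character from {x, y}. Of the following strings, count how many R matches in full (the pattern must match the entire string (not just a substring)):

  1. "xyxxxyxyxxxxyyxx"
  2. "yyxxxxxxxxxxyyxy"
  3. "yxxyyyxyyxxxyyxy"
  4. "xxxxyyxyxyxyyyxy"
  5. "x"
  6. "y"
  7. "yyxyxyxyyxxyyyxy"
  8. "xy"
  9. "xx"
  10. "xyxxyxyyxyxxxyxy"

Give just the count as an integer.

7

1 → match
2 → match
3 → match
4 → match
5. "x" → match
6. "y" → match
7 → match
8. "xy" → no match
9. "xx" → no match
10 → no match
Total matched: 7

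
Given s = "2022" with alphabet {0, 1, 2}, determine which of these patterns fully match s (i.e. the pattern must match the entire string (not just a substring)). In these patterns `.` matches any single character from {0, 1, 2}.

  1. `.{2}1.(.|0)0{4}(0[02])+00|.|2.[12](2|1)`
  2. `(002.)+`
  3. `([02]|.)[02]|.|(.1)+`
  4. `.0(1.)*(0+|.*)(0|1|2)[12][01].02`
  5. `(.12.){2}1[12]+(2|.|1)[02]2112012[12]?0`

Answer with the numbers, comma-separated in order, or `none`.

1 → match
2 → no match — must start with "002"
3 → no match
4 → no match — must end with "02"
5 → no match — must end with "0"

1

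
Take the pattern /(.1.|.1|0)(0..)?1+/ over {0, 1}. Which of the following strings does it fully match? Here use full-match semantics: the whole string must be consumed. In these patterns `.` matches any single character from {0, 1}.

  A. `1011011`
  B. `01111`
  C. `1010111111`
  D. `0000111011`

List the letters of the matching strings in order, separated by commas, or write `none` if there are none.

B

A → no match
B → match
C → no match
D → no match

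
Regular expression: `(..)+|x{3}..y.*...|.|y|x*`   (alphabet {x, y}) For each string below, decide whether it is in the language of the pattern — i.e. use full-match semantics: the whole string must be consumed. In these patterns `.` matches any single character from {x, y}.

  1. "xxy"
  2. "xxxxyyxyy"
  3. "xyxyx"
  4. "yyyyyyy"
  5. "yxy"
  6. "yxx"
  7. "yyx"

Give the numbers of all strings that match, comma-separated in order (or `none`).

2

1 → no match
2 → match
3 → no match
4 → no match
5 → no match
6 → no match
7 → no match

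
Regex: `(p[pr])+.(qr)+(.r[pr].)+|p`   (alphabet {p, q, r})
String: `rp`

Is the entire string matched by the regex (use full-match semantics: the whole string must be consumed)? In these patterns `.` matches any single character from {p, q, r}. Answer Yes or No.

Every match must start with `p`, but `rp` does not.

No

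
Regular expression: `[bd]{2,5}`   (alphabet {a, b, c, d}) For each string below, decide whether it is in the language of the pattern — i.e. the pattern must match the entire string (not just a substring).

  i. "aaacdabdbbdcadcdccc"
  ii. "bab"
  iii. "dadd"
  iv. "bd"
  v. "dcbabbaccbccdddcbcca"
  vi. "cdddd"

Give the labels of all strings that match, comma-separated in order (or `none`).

iv

i → no match
ii → no match
iii → no match
iv → match
v → no match
vi → no match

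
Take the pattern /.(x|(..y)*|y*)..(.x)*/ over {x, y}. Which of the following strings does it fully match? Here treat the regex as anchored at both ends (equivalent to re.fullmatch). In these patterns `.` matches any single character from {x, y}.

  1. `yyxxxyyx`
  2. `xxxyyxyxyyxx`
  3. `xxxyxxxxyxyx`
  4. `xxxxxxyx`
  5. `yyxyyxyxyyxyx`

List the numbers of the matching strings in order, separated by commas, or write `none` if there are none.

2, 3, 4, 5

1. `yyxxxyyx` → no match
2. `xxxyyxyxyyxx` → match
3. `xxxyxxxxyxyx` → match
4. `xxxxxxyx` → match
5 → match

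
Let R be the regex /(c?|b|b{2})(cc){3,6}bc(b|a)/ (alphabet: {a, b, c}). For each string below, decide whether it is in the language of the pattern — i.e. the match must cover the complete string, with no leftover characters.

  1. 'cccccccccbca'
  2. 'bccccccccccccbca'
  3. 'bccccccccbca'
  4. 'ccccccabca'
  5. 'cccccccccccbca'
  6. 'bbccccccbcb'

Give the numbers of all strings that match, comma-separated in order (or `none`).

1 → match
2 → match
3 → match
4 → no match
5 → match
6 → match

1, 2, 3, 5, 6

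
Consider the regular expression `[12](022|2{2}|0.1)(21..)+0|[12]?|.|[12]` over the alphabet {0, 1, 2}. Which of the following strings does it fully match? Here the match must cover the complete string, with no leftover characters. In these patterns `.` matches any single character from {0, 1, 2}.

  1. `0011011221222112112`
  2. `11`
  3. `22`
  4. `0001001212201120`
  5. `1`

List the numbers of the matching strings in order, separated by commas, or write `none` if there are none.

1 → no match
2 → no match
3 → no match
4 → no match
5 → match

5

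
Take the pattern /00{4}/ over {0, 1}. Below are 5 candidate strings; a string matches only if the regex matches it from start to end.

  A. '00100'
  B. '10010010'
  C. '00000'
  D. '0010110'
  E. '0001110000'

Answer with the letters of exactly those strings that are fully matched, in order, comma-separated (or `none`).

A → no match
B → no match — must start with '00'
C → match
D → no match
E → no match

C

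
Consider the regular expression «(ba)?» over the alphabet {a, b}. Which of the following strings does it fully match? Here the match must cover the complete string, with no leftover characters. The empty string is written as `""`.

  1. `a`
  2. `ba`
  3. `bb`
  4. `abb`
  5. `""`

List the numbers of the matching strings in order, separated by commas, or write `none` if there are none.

2, 5

1 → no match
2 → match
3 → no match
4 → no match
5 → match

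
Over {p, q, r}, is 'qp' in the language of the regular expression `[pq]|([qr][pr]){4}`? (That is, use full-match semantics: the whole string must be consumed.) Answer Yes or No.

No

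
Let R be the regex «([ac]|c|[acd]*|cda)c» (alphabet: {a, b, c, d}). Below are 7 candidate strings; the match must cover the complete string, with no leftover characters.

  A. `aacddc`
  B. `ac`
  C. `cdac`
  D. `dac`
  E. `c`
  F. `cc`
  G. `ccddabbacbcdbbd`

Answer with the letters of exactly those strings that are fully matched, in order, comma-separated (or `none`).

A, B, C, D, E, F

A → match
B → match
C → match
D → match
E → match
F → match
G → no match — must end with `c`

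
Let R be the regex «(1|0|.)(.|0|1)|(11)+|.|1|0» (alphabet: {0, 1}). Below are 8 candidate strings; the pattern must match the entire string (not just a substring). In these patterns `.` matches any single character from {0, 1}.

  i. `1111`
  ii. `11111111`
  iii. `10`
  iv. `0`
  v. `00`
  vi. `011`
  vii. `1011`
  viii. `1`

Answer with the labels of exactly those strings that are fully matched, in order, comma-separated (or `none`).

i. `1111` → match
ii. `11111111` → match
iii. `10` → match
iv. `0` → match
v. `00` → match
vi. `011` → no match
vii. `1011` → no match
viii. `1` → match

i, ii, iii, iv, v, viii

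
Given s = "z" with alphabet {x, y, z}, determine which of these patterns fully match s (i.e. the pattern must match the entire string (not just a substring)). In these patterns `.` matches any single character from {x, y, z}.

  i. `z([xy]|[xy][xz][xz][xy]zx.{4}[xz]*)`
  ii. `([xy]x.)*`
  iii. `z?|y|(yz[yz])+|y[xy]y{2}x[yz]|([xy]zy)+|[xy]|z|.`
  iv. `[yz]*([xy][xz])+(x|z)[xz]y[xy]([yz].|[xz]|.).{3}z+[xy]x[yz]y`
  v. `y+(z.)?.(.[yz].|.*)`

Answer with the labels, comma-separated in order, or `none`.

iii

i → no match
ii → no match
iii → match
iv → no match — must end with "y"
v → no match — must start with "y"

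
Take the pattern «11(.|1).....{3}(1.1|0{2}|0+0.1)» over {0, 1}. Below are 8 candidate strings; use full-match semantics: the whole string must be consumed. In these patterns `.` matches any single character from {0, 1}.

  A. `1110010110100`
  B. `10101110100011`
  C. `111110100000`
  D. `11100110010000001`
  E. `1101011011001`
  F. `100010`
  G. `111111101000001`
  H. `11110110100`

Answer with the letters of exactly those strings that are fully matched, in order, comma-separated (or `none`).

A → no match
B → no match — must start with `11`
C → match
D → match
E → no match
F → no match — must start with `11`
G → match
H → no match

C, D, G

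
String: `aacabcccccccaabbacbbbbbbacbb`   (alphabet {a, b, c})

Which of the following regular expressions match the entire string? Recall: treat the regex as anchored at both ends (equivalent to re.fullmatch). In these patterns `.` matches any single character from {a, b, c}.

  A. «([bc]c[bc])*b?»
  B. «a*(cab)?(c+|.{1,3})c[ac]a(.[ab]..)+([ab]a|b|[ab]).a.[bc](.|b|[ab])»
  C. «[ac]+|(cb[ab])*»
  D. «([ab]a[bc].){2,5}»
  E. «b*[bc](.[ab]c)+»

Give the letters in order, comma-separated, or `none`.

B

A → no match
B → match
C → no match
D → no match
E → no match — must end with `c`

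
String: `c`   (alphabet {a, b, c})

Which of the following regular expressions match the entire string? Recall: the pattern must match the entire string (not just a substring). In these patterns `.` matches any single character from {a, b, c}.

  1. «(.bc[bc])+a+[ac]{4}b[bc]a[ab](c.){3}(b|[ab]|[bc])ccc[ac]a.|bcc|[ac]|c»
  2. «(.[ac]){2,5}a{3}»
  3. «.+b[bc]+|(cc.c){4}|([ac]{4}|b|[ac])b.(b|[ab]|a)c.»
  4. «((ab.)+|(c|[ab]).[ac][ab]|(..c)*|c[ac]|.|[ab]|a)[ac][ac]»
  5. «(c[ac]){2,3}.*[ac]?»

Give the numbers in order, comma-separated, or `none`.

1

1 → match
2 → no match — must end with `a`
3 → no match
4 → no match
5 → no match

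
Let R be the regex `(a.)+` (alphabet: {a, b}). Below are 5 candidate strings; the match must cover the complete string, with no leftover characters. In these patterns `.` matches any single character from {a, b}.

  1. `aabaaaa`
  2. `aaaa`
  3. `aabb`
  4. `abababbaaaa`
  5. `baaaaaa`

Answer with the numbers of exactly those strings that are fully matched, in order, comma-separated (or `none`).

2

1 → no match
2 → match
3 → no match
4 → no match
5 → no match — must start with `a`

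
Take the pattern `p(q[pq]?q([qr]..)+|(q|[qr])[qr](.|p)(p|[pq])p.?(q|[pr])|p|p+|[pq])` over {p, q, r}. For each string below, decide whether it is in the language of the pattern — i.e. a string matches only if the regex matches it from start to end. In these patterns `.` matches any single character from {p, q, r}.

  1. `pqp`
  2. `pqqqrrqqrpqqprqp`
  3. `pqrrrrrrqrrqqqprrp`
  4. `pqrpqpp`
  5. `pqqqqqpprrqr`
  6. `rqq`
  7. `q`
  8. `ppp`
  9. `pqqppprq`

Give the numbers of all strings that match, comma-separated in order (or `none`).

2, 4, 8, 9

1. `pqp` → no match
2 → match
3 → no match
4. `pqrpqpp` → match
5. `pqqqqqpprrqr` → no match
6. `rqq` → no match — must start with `p`
7. `q` → no match — must start with `p`
8. `ppp` → match
9. `pqqppprq` → match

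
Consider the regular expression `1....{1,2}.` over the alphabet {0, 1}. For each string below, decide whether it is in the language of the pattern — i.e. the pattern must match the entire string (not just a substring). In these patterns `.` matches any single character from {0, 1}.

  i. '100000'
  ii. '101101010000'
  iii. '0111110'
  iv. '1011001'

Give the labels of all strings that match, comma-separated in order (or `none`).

i → match
ii → no match
iii → no match — must start with '1'
iv → match

i, iv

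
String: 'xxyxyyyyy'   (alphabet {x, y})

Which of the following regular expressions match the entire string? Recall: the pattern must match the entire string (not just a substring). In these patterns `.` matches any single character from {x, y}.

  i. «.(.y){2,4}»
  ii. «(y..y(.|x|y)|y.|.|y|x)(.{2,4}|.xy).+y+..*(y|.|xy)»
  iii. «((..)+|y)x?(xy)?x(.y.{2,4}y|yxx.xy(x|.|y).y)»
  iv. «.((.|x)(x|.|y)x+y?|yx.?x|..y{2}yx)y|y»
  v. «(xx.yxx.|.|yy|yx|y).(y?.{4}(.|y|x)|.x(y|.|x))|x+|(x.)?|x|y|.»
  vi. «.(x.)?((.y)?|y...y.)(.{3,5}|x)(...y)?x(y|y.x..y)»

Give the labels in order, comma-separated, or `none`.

i → match
ii → match
iii → no match
iv → no match
v → no match
vi → no match

i, ii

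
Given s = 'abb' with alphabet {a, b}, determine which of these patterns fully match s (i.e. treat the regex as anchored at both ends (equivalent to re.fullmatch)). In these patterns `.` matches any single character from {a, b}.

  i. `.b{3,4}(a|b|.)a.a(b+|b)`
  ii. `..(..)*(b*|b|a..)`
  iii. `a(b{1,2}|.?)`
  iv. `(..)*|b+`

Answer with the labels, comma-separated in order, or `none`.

ii, iii

i → no match
ii → match
iii → match
iv → no match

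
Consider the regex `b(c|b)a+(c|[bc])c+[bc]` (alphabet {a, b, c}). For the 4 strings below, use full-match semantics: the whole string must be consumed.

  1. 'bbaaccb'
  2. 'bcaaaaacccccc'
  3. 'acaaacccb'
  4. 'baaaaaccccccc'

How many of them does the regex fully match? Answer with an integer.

2

1 → match
2 → match
3 → no match — must start with 'b'
4 → no match
Total matched: 2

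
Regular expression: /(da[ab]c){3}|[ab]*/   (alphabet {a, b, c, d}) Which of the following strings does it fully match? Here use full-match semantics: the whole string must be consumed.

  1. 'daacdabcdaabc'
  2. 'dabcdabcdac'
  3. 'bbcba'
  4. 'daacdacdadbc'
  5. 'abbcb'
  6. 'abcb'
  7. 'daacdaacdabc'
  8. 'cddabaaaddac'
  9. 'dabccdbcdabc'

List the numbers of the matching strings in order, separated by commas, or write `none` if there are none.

7

1 → no match
2 → no match
3 → no match
4 → no match
5 → no match
6 → no match
7 → match
8 → no match
9 → no match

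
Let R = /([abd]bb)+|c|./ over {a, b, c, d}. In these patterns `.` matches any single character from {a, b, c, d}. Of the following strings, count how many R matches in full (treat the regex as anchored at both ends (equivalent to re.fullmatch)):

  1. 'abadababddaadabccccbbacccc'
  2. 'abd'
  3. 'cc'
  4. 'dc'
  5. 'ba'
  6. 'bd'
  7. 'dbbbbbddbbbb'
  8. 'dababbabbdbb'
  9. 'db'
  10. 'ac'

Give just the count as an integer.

0

1 → no match
2. 'abd' → no match
3. 'cc' → no match
4. 'dc' → no match
5. 'ba' → no match
6. 'bd' → no match
7. 'dbbbbbddbbbb' → no match
8. 'dababbabbdbb' → no match
9. 'db' → no match
10. 'ac' → no match
Total matched: 0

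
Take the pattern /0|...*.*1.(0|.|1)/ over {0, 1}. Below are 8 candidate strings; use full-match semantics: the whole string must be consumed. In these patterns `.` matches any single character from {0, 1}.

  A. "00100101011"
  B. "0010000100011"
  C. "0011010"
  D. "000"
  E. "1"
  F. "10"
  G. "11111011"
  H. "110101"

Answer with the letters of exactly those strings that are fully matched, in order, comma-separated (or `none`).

A → no match
B → no match
C → no match
D → no match
E → no match
F → no match
G → no match
H → match

H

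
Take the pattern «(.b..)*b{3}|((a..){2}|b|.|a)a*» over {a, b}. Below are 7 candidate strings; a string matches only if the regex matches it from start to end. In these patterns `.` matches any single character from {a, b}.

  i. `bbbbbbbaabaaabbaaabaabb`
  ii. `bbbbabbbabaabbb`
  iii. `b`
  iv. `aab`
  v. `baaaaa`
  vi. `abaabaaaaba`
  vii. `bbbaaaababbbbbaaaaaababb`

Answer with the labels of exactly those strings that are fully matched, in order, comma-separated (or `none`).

i → no match
ii → match
iii → match
iv → no match
v → match
vi → no match
vii → no match

ii, iii, v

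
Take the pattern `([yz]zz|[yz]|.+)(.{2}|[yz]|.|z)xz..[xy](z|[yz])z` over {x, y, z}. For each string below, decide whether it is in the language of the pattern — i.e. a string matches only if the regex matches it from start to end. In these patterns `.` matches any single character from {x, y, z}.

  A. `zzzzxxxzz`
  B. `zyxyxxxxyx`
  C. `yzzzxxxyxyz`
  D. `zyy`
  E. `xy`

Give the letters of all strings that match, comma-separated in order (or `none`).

A → no match
B → no match — must end with `z`
C → no match
D → no match — must end with `z`
E → no match — must end with `z`

none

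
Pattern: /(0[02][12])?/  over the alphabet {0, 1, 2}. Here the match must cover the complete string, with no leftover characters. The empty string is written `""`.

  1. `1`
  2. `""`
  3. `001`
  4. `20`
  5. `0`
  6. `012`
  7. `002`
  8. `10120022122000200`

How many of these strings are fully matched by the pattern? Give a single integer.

1 → no match
2 → match
3 → match
4 → no match
5 → no match
6 → no match
7 → match
8 → no match
Total matched: 3

3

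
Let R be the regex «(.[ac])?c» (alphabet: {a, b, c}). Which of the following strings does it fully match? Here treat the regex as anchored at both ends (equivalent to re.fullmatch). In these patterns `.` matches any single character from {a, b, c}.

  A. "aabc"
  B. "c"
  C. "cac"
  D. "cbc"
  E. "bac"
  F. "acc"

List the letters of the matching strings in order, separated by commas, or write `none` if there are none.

A → no match
B → match
C → match
D → no match
E → match
F → match

B, C, E, F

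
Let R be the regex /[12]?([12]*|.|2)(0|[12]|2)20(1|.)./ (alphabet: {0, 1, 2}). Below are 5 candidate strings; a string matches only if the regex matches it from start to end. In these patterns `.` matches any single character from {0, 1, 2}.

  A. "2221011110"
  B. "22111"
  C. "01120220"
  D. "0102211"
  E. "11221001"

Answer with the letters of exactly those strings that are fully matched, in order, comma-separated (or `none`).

none

A → no match
B → no match
C → no match
D → no match
E → no match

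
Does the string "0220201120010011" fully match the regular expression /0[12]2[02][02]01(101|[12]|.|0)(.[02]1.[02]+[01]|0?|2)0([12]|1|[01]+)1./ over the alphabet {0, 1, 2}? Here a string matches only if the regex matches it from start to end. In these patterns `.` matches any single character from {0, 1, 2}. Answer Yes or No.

Yes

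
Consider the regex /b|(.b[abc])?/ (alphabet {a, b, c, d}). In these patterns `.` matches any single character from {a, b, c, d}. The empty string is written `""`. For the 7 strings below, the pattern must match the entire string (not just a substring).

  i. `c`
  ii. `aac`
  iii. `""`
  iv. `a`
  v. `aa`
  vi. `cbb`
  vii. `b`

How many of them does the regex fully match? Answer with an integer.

i → no match
ii → no match
iii → match
iv → no match
v → no match
vi → match
vii → match
Total matched: 3

3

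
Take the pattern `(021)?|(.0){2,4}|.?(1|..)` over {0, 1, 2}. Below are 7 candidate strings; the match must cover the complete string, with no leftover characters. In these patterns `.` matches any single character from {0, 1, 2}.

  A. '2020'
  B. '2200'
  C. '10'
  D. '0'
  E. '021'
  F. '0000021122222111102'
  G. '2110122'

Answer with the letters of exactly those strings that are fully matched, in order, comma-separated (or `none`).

A → match
B → no match
C → match
D → no match
E → match
F → no match
G → no match

A, C, E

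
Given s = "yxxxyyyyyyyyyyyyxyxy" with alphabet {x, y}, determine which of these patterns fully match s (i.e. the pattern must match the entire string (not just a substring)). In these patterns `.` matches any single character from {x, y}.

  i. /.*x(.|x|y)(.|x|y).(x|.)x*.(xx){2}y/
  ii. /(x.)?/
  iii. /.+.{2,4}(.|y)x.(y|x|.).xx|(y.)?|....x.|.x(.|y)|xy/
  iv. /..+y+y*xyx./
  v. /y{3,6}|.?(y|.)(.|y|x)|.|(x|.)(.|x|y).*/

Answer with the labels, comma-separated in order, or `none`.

iv, v

i → no match — must end with "xxy"
ii → no match
iii → no match
iv → match
v → match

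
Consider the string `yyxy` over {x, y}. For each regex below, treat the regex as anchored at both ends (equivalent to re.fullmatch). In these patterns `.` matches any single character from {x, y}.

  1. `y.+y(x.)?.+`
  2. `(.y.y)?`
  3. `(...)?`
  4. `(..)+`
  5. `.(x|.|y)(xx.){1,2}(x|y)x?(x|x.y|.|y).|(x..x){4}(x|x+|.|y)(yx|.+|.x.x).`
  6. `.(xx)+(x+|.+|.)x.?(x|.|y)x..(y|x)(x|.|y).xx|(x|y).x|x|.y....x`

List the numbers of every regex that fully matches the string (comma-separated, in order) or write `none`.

2, 4

1 → no match
2 → match
3 → no match
4 → match
5 → no match
6 → no match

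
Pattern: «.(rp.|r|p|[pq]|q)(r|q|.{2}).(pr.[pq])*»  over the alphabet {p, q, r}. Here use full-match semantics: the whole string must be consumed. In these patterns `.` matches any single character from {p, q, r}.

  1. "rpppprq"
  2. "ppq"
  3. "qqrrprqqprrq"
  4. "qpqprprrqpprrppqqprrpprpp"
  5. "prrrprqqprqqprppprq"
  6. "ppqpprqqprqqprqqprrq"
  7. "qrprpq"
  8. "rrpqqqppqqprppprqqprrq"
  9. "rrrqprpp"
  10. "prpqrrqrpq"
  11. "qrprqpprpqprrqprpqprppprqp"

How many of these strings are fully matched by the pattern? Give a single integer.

4

1 → no match
2 → no match
3 → match
4 → no match
5 → no match
6 → match
7 → no match
8 → no match
9 → match
10 → no match
11 → match
Total matched: 4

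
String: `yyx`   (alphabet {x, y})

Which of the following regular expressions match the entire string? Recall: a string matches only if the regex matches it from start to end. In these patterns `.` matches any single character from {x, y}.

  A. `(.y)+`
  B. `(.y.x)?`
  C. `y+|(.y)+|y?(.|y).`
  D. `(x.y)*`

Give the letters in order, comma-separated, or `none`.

C

A → no match — must end with `y`
B → no match
C → match
D → no match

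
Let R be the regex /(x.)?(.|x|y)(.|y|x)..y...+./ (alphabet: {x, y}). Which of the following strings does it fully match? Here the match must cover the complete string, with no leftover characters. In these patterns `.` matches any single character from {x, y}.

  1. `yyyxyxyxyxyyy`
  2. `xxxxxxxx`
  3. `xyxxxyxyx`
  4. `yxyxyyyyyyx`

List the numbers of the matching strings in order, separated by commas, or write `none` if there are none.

1, 4

1 → match
2 → no match
3 → no match
4 → match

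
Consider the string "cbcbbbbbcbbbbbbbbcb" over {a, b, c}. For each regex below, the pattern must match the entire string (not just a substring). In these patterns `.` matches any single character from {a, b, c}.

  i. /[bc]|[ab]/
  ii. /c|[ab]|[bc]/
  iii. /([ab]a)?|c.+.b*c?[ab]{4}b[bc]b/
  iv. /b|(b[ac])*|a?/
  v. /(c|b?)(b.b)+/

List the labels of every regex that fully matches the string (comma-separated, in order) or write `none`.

i → no match
ii → no match
iii → match
iv → no match
v → match

iii, v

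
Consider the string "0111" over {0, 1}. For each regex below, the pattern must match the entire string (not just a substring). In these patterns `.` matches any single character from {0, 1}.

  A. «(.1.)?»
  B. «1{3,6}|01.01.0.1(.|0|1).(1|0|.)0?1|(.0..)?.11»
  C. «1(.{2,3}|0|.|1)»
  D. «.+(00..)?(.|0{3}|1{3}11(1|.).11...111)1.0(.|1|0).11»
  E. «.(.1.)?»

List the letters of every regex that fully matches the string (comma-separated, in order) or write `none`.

A → no match
B → no match
C → no match — must start with "1"
D → no match
E → match

E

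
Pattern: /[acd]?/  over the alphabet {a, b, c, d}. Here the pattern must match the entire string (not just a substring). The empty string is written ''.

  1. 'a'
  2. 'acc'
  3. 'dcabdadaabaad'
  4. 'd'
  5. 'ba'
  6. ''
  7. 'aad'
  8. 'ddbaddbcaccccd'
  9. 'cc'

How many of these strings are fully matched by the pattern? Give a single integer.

1 → match
2 → no match
3 → no match
4 → match
5 → no match
6 → match
7 → no match
8 → no match
9 → no match
Total matched: 3

3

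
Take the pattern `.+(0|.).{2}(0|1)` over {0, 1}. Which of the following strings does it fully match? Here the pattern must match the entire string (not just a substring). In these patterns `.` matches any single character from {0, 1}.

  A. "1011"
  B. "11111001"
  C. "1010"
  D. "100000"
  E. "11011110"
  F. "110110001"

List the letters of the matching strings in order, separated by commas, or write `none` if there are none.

B, D, E, F

A. "1011" → no match
B. "11111001" → match
C. "1010" → no match
D. "100000" → match
E. "11011110" → match
F. "110110001" → match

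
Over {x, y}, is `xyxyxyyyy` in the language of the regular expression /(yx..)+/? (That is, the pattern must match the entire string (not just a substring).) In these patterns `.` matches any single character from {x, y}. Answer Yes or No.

Every match must start with `yx`, but `xyxyxyyyy` does not.

No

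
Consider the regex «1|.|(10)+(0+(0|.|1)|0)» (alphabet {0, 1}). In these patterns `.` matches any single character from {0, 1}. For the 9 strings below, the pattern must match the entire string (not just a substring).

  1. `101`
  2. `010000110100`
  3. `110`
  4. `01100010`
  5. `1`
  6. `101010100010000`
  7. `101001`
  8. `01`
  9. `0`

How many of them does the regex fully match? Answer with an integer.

1 → no match
2 → no match
3 → no match
4 → no match
5 → match
6 → no match
7 → match
8 → no match
9 → match
Total matched: 3

3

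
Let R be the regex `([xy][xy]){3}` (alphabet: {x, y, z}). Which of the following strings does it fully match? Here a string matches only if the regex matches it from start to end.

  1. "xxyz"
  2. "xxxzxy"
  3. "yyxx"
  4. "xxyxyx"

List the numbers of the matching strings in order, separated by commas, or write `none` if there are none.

1 → no match
2 → no match
3 → no match
4 → match

4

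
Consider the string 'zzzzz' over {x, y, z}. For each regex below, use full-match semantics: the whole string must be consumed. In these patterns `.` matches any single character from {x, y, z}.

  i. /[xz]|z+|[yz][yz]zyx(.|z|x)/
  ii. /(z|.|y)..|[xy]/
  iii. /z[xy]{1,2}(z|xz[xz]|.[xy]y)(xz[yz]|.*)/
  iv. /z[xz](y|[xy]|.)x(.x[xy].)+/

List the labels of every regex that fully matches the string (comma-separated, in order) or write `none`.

i → match
ii → no match
iii → no match
iv → no match

i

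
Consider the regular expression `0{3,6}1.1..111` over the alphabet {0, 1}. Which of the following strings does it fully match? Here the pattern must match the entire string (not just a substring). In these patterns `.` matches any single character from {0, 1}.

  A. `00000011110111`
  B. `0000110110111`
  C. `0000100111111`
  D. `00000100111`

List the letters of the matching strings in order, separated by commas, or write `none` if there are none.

A → match
B → no match
C → no match
D → no match

A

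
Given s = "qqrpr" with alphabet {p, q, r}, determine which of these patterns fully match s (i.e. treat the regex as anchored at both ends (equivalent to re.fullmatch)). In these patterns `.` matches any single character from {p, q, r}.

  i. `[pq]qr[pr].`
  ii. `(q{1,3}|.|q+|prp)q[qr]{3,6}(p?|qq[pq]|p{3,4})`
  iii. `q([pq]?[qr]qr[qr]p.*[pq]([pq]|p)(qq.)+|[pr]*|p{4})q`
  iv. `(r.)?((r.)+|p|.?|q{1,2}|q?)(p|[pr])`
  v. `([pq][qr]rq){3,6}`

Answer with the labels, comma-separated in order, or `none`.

i

i → match
ii → no match
iii → no match — must end with "q"
iv → no match
v → no match — must end with "rq"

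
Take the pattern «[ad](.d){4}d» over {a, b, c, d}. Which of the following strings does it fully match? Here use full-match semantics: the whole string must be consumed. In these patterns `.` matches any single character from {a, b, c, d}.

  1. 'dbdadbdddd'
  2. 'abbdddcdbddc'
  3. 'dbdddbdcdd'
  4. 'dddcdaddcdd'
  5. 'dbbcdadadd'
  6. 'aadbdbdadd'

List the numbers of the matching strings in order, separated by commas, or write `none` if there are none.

1, 3, 6

1. 'dbdadbdddd' → match
2. 'abbdddcdbddc' → no match — must end with 'dd'
3. 'dbdddbdcdd' → match
4. 'dddcdaddcdd' → no match
5. 'dbbcdadadd' → no match
6. 'aadbdbdadd' → match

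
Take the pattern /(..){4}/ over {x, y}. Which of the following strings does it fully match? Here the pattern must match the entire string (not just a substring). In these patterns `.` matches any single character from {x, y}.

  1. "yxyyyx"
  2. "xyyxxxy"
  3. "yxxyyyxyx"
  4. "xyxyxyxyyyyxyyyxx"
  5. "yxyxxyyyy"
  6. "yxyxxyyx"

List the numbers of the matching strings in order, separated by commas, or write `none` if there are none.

1. "yxyyyx" → no match
2. "xyyxxxy" → no match
3. "yxxyyyxyx" → no match
4 → no match
5. "yxyxxyyyy" → no match
6. "yxyxxyyx" → match

6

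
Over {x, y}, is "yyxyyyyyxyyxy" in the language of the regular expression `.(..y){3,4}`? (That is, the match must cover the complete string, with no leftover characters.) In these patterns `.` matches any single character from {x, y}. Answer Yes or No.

Yes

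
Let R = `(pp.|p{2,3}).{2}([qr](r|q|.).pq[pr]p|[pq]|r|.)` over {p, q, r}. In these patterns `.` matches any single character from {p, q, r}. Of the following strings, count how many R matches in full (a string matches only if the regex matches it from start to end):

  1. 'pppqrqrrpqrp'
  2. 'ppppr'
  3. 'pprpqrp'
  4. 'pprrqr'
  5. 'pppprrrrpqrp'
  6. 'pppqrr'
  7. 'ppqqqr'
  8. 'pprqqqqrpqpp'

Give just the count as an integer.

7

1 → match
2 → match
3 → no match
4 → match
5 → match
6 → match
7 → match
8 → match
Total matched: 7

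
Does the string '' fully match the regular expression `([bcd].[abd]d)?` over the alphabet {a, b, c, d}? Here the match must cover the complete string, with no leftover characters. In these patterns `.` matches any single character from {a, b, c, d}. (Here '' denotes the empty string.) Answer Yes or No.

Yes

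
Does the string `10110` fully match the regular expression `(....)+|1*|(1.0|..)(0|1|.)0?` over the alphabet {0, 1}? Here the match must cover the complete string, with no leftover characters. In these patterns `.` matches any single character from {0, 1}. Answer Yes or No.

No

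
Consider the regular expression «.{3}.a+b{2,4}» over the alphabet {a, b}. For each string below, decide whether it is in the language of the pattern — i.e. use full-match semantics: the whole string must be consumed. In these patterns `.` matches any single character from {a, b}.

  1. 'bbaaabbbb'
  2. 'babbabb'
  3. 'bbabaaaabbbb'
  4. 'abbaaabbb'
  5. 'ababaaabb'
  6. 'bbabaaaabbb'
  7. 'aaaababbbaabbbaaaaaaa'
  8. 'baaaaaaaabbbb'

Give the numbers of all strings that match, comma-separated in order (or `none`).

1, 2, 3, 4, 5, 6, 8

1. 'bbaaabbbb' → match
2. 'babbabb' → match
3. 'bbabaaaabbbb' → match
4. 'abbaaabbb' → match
5. 'ababaaabb' → match
6. 'bbabaaaabbb' → match
7 → no match — must end with 'b'
8 → match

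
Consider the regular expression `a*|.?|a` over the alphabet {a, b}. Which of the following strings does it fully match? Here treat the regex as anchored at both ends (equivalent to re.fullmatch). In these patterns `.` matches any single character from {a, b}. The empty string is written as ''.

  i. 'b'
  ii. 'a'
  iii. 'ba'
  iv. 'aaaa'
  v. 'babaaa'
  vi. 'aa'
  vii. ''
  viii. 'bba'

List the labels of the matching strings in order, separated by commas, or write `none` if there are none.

i, ii, iv, vi, vii

i → match
ii → match
iii → no match
iv → match
v → no match
vi → match
vii → match
viii → no match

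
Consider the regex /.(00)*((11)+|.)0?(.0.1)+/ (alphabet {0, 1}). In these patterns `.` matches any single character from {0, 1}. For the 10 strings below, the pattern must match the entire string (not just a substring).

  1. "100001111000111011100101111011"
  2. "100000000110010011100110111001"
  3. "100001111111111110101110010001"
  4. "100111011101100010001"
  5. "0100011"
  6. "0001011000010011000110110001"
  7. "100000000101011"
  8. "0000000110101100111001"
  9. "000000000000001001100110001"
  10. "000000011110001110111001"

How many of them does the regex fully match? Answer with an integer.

8

1 → no match
2 → match
3 → match
4 → match
5. "0100011" → match
6 → no match
7 → match
8 → match
9 → match
10 → match
Total matched: 8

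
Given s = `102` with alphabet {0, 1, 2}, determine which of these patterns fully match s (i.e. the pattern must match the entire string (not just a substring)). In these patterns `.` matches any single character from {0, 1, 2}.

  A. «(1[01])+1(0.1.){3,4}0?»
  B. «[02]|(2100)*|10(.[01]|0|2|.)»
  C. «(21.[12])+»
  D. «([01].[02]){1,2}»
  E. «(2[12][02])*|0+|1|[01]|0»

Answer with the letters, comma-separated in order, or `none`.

B, D

A → no match
B → match
C → no match — must start with `21`
D → match
E → no match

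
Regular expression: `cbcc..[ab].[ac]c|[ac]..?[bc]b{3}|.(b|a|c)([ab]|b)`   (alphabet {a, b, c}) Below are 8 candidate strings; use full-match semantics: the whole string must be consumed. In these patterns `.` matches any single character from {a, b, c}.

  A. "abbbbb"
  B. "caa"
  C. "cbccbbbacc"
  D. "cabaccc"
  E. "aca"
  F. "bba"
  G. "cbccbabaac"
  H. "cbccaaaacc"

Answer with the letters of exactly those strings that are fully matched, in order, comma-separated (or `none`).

A, B, C, E, F, G, H

A → match
B → match
C → match
D → no match
E → match
F → match
G → match
H → match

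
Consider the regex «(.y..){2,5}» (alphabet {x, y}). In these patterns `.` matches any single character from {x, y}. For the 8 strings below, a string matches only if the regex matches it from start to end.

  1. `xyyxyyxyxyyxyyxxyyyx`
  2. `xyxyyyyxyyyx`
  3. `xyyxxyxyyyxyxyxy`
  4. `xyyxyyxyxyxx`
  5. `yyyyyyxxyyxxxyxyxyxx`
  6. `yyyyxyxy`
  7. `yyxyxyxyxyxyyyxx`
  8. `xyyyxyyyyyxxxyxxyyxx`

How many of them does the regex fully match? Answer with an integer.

8

1 → match
2. `xyxyyyyxyyyx` → match
3 → match
4. `xyyxyyxyxyxx` → match
5 → match
6. `yyyyxyxy` → match
7 → match
8 → match
Total matched: 8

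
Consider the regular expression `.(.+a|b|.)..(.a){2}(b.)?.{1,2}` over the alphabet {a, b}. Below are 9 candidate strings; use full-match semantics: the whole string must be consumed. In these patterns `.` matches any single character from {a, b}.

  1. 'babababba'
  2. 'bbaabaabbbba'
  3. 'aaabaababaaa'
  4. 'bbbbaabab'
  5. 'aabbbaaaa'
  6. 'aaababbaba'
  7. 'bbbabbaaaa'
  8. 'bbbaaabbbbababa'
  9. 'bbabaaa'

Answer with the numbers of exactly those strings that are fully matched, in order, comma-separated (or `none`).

3, 4, 5

1 → no match
2 → no match
3 → match
4 → match
5 → match
6 → no match
7 → no match
8 → no match
9 → no match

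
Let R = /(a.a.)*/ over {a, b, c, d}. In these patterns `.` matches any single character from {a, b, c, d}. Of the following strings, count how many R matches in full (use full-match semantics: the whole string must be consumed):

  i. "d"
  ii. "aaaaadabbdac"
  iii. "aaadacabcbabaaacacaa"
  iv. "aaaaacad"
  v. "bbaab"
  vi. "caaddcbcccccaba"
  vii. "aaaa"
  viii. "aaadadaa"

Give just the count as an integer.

i → no match
ii → no match
iii → no match
iv → match
v → no match
vi → no match
vii → match
viii → match
Total matched: 3

3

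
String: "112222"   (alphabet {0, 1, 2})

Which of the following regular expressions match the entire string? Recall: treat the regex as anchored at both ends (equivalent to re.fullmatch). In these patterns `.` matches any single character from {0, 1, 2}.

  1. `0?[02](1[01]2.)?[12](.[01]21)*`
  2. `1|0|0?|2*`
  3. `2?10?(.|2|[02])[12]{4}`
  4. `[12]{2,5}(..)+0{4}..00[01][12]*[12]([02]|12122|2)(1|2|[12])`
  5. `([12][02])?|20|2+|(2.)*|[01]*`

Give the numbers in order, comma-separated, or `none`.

3

1 → no match
2 → no match
3 → match
4 → no match
5 → no match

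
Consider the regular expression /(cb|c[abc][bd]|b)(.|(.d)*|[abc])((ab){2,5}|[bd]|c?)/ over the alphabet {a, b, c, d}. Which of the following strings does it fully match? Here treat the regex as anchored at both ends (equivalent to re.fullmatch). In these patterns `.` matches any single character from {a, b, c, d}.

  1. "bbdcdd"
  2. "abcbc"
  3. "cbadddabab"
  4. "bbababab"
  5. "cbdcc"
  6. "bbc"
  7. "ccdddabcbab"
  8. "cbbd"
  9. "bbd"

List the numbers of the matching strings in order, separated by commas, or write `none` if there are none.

1, 3, 4, 5, 6, 8, 9

1 → match
2 → no match
3 → match
4 → match
5 → match
6 → match
7 → no match
8 → match
9 → match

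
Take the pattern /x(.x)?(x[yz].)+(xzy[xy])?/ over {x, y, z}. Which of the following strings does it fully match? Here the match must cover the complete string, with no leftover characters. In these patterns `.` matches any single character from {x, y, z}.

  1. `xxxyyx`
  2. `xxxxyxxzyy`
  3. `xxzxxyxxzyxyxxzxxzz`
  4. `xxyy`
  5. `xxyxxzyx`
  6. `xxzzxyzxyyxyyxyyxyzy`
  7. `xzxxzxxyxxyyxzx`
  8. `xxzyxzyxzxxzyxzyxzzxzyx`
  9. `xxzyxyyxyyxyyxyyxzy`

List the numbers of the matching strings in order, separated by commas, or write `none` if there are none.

2, 3, 4, 5, 7, 8, 9

1 → no match
2 → match
3 → match
4 → match
5 → match
6 → no match
7 → match
8 → match
9 → match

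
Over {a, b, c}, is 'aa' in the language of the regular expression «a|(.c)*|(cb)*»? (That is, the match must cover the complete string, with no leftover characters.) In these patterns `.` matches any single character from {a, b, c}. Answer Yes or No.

No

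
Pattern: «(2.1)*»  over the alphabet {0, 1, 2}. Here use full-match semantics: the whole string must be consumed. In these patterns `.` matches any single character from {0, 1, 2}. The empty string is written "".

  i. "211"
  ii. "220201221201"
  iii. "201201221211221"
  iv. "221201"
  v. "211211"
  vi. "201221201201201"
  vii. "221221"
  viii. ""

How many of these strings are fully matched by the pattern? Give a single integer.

7

i → match
ii → no match
iii → match
iv → match
v → match
vi → match
vii → match
viii → match
Total matched: 7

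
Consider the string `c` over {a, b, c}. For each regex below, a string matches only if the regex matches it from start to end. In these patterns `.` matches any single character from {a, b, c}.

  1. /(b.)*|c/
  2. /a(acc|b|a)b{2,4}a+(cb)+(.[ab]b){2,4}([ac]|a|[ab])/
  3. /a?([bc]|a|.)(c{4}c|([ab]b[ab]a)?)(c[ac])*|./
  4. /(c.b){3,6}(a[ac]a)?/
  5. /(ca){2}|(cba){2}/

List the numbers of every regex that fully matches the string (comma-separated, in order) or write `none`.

1, 3

1 → match
2 → no match — must start with `a`
3 → match
4 → no match
5 → no match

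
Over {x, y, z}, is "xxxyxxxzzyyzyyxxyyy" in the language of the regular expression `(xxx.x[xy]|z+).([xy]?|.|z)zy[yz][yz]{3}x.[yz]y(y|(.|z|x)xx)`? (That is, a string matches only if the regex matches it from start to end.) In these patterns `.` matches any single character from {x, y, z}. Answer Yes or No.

Yes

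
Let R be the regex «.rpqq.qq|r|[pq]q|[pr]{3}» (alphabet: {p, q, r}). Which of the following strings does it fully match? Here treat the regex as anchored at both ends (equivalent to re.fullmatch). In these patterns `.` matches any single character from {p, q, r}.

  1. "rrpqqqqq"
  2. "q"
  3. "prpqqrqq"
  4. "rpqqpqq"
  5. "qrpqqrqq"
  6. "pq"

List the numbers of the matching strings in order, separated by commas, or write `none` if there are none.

1, 3, 5, 6

1 → match
2 → no match
3 → match
4 → no match
5 → match
6 → match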